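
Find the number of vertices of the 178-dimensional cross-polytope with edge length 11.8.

The vertices are ±e_1, ..., ±e_178, so there are 2·178 = 356.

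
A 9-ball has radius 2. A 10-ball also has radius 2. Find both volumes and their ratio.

V_9(2) ≈ 1688.84. V_10(2) ≈ 2611.37. Ratio V_9/V_10 ≈ 0.6467.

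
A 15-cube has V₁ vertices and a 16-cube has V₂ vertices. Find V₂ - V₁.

V₁ = 2^15 = 32768. V₂ = 2^16 = 65536. V₂ - V₁ = 32768.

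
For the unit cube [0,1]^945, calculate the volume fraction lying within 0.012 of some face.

1 - (1 - 2·0.012)^945 = 1 - 0.976^945 ≈ 1 - 1.072e-10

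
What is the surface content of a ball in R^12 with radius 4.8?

The surface area of an n-ball is 2π^(n/2) r^(n-1) / Γ(n/2). For n=12, r=4.8: 4.99346e+08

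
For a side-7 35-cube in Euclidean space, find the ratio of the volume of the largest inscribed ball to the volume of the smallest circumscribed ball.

V_in / V_out = (r_in/r_out)^35 = (1/√35)^35 = 35^(-35/2) ≈ 9.52378e-28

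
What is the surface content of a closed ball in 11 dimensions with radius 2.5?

S = n·V_n(r)/r = 11·V_11(2.5)/2.5 (volume-to-surface relation), giving 1953125·π^5/3024 ≈ 197650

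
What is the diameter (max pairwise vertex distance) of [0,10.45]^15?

d = √(10.45² + 10.45² + ... + 10.45²) [15 terms] = √(15·10.45²) = 10.45√15 ≈ 40.4727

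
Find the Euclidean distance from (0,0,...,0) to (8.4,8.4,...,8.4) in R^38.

Diagonal = √38 · 8.4 ≈ 51.7811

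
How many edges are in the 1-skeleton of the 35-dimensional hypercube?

The 35-cube has n·2^(n-1) = 35·2^34 = 35·17179869184 = 601295421440 edges.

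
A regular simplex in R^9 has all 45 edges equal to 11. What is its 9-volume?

For a regular n-simplex with edge a, V = (a^n / n!)·√((n+1)/2^n). With a=11, n=9: V ≈ 908.105.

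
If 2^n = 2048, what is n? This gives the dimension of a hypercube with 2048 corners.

n = log_2(2048) = 11.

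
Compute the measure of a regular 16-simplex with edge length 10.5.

V_16 = √(17) · 10.5^16 / (16! · 2^(16/2)) ≈ 16.8033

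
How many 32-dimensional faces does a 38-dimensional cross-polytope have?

Each 32-face is the convex hull of 33 vertices, one chosen as ±e_i from each of 33 distinct axes: 2^33·C(38,33) = 4311648948977664.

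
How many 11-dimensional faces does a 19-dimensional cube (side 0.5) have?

Choose 11 of 19 axes to span the face (C(19,11) = 75582 ways), then fix each of the remaining 8 coordinates at one of its two extreme values (2^8 = 256 ways): 75582·256 = 19348992.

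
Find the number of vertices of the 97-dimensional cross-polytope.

An n-cross-polytope has 2n vertices; here n = 97, giving 194.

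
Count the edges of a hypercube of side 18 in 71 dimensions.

Each of the 2^71 = 2361183241434822606848 vertices has degree 71; total edges = 71·2^71/2 = 83822005070936202543104.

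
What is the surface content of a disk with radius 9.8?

The surface area of an n-ball is 2π^(n/2) r^(n-1) / Γ(n/2). For n=2, r=9.8: 2πr = 2π·9.8 ≈ 61.5752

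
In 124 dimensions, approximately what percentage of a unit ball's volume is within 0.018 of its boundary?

1 - (1-0.018)^124 ≈ 0.894846 ≈ 89.48%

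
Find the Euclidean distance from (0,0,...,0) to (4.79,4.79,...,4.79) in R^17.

d = √(4.79² + 4.79² + ... + 4.79²) [17 terms] = √(17·4.79²) = 4.79√17 ≈ 19.7497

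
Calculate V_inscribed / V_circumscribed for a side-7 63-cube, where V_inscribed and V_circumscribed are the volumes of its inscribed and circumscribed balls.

Volume scales as r^n, and r_in/r_out = 1/√63, giving (1/√63)^63 ≈ 2.09302e-57.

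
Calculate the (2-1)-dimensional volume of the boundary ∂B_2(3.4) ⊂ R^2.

S_2(3.4) = 2·π^(2/2)·(3.4)^1 / Γ(2/2) = 2πr = 2π·3.4 ≈ 21.3628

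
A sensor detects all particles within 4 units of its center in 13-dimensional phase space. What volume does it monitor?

The n-ball volume is π^(n/2)·r^n/Γ(n/2+1). With n=13, r=4: V = 8589934592·π^6/135135 ≈ 6.11113e+07.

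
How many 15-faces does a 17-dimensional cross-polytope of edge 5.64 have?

Each 15-face is the convex hull of 16 vertices, one chosen as ±e_i from each of 16 distinct axes: 2^16·C(17,16) = 1114112.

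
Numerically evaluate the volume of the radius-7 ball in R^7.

Volume = π^{7/2}·(7)^7/Γ(9/2) = 1882384·π^3/15 ≈ 3.89105e+06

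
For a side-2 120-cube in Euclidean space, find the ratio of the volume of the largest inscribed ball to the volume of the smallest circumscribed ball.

V_in/V_out = n^(-n/2) = 120^(-120/2) ≈ 1.7747e-125.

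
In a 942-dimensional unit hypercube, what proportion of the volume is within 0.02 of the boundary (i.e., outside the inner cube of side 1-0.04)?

Shell fraction = 1 - (1-0.04)^942 ≈ 1 - 1.993e-17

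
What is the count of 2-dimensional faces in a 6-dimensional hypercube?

f_2(6-cube) = (6 choose 2) · 2^4 = 240.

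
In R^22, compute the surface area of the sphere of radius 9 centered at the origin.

The surface area of an n-ball is 2π^(n/2) r^(n-1) / Γ(n/2). For n=22, r=9: 1350851717672992089·π^11/22400 ≈ 1.77422e+19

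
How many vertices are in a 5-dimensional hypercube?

Choose 0 of 5 axes to span the face (C(5,0) = 1 way), then fix each of the remaining 5 coordinates at one of its two extreme values (2^5 = 32 ways): 1·32 = 32.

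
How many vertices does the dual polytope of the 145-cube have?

An n-cross-polytope has 2n vertices; here n = 145, giving 290.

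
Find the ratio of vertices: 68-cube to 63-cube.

The 68-cube has 2^68 = 295147905179352825856 vertices. The 63-cube has 2^63 = 9223372036854775808 vertices. Ratio: 295147905179352825856/9223372036854775808 = 32.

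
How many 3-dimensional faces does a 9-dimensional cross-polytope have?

f_3(9-orthoplex) = 2^4 · (9 choose 4) = 2016.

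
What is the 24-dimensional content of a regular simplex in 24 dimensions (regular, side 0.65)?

Volume = 0.65^24 · √(25/2^24) / 24! ≈ 6.36539e-32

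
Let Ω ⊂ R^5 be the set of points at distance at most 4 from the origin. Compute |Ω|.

V = 8192·π^2/15 ≈ 5390.12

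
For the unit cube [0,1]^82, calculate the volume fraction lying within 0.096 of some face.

Shell fraction = 1 - (1-0.192)^82 ≈ 0.9999999744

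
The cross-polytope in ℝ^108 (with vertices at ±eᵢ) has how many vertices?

Number of vertices = 2n = 216.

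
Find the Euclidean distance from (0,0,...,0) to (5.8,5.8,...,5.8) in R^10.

The space diagonal of an n-cube of side s is s√n. Here 5.8·√10 ≈ 18.3412.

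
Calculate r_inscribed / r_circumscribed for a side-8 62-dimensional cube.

r_in / r_out = (8/2) / (8√62/2) = 1/√62 ≈ 0.127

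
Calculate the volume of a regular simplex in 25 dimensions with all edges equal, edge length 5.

For a regular n-simplex with edge a, V = (a^n / n!)·√((n+1)/2^n). With a=5, n=25: V ≈ 1.69128e-11.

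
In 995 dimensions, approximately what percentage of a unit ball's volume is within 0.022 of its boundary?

1 - (1-0.022)^995 ≈ 1 - 2.439e-10 ≈ (100 - 2.44e-08)%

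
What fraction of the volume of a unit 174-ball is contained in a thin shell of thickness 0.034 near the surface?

1 - (1-0.034)^174 ≈ 0.997568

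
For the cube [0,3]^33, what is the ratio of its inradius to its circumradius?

r_in / r_out = (3/2) / (3√33/2) = 1/√33 ≈ 0.174078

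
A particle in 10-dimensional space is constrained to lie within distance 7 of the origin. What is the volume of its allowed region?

Volume = π^{10/2}·(7)^10/Γ(6) = 282475249·π^5/120 ≈ 7.20358e+08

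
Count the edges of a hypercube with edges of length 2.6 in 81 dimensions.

An n-cube has n·2^(n-1) edges. With n = 81: 81·1208925819614629174706176 = 97922991388784963151200256.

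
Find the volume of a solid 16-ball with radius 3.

Volume = π^{16/2}·(3)^16/Γ(9) = 4782969·π^8/4480 ≈ 1.01302e+07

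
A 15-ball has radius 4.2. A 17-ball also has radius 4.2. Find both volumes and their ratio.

V_15(4.2) ≈ 8.5147e+08. V_17(4.2) ≈ 5.55135e+09. Ratio V_15/V_17 ≈ 0.1534.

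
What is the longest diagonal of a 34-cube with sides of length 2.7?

Diagonal = √34 · 2.7 ≈ 15.7436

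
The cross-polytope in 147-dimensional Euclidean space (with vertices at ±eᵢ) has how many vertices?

Number of vertices = 2n = 294.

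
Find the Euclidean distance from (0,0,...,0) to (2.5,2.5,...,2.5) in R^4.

Diagonal = √4 · 2.5 = 5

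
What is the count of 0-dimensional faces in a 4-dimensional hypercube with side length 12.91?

Number of 0-faces = C(4,0) · 2^(4-0) = 1 · 16 = 16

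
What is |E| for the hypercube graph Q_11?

Each of the 2^11 = 2048 vertices has degree 11; total edges = 11·2^11/2 = 11264.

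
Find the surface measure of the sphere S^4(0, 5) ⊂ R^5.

S_5(5) = 2·π^(5/2)·(5)^4 / Γ(5/2) = 5000·π^2/3 ≈ 16449.3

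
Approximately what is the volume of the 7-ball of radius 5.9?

Volume = π^{7/2}·(5.9)^7/Γ(9/2) ≈ 1.17583e+06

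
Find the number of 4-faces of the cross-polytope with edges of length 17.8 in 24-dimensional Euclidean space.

Number of 4-faces = 2^(4+1) · C(24,4+1) = 32 · 42504 = 1360128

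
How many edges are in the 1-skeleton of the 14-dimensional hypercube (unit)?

An n-cube has n·2^(n-1) edges. With n = 14: 14·8192 = 114688.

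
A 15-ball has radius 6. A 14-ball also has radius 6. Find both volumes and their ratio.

V_15(6) ≈ 1.79349e+11. V_14(6) ≈ 4.69609e+10. Ratio V_15/V_14 ≈ 3.819.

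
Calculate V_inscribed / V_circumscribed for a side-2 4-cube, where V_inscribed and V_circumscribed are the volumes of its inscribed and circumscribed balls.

The radii are 2/2 and 2√4/2, so the volume ratio is (1/√4)^4 = 4^{-4/2} ≈ 0.0625.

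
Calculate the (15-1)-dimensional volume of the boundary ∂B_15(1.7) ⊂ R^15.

The surface area of an n-ball is 2π^(n/2) r^(n-1) / Γ(n/2). For n=15, r=1.7: 9633.99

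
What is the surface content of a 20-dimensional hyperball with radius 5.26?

|∂B_20(5.26)| ≈ 2.57926e+13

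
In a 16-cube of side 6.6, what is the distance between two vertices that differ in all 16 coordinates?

||(6.6,6.6,...,6.6)|| = √(16)·6.6 = 26.4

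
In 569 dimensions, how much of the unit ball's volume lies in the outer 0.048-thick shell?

Shell fraction = 1 - (1-0.048)^569 ≈ 1 - 6.989e-13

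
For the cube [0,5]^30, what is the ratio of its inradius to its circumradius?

r_in = 5/2 (half the side); r_out = 5√30/2 (half the diagonal). Ratio = 1/√30 ≈ 0.182574.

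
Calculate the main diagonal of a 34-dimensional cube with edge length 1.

||(1,1,...,1)|| = √(34)·1 ≈ 5.83095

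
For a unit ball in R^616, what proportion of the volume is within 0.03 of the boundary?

1 - (1-0.03)^616 ≈ 0.9999999929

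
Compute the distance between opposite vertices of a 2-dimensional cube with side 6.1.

The space diagonal of an n-cube of side s is s√n. Here 6.1·√2 ≈ 8.6267.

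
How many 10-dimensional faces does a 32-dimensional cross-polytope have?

Each 10-face is the convex hull of 11 vertices, one chosen as ±e_i from each of 11 distinct axes: 2^11·C(32,11) = 264242135040.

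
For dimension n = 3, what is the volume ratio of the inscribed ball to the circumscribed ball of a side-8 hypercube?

The radii are 8/2 and 8√3/2, so the volume ratio is (1/√3)^3 = 3^{-3/2} ≈ 0.19245.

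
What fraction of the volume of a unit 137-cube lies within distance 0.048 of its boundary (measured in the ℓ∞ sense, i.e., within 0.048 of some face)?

The inner cube has side 1-2·0.048 = 0.904 and volume (0.904)^137 ≈ 9.887e-07, so the shell holds 0.9999990113 of the volume.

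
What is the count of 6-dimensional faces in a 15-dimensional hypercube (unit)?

Number of 6-faces = C(15,6) · 2^(15-6) = 5005 · 512 = 2562560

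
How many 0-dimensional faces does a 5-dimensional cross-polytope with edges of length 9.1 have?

Each 0-face is the convex hull of 1 vertex, one chosen as ±e_i from each of 1 distinct axis: 2^1·C(5,1) = 10.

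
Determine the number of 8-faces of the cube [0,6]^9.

Number of 8-faces = C(9,8) · 2^(9-8) = 9 · 2 = 18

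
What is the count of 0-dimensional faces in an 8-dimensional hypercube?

An n-cube has C(n,k)·2^(n-k) k-faces. Here C(8,0)·2^8 = 1·256 = 256.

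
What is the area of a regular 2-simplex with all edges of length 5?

Area = (√3/4) · 5² = 10.8253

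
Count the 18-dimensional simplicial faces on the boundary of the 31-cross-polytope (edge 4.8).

Each 18-face is the convex hull of 19 vertices, one chosen as ±e_i from each of 19 distinct axes: 2^19·C(31,19) = 73987797811200.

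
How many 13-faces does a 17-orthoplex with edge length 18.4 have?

Each 13-face is the convex hull of 14 vertices, one chosen as ±e_i from each of 14 distinct axes: 2^14·C(17,14) = 11141120.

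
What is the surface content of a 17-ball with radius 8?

S = n·V_n(r)/r = 17·V_17(8)/8 (volume-to-surface relation), giving 144115188075855872·π^8/2027025 ≈ 6.74605e+14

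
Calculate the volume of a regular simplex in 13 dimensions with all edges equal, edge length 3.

V_13 = √(14) · 3^13 / (13! · 2^(13/2)) ≈ 1.05844e-05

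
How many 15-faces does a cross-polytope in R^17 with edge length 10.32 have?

Number of 15-faces = 2^(15+1) · C(17,15+1) = 65536 · 17 = 1114112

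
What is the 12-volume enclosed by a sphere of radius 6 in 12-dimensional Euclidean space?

Volume = π^{12/2}·(6)^12/Γ(7) = 15116544·π^6/5 ≈ 2.90658e+09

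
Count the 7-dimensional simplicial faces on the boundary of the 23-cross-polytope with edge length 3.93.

Each 7-face is the convex hull of 8 vertices, one chosen as ±e_i from each of 8 distinct axes: 2^8·C(23,8) = 125520384.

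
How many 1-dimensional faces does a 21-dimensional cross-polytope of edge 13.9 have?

Each 1-face is the convex hull of 2 vertices, one chosen as ±e_i from each of 2 distinct axes: 2^2·C(21,2) = 840.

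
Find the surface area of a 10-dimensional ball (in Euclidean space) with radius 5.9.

S = n·V_n(r)/r = 10·V_10(5.9)/5.9 (volume-to-surface relation), giving 2.20921e+08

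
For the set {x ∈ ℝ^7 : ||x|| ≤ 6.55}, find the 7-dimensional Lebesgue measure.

Volume = π^{7/2}·(6.55)^7/Γ(9/2) ≈ 2.44382e+06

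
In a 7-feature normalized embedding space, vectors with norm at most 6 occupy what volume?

The n-ball volume is π^(n/2)·r^n/Γ(n/2+1). With n=7, r=6: V = 1492992·π^3/35 ≈ 1.32263e+06.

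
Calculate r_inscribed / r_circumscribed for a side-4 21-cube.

r_in / r_out = (4/2) / (4√21/2) = 1/√21 ≈ 0.218218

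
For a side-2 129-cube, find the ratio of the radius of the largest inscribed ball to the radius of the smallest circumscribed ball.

r_in / r_out = (2/2) / (2√129/2) = 1/√129 ≈ 0.0880451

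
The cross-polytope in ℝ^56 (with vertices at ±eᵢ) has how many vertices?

Number of vertices = 2n = 112.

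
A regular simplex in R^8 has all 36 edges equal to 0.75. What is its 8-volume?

V = (0.75^8 / 8!) · √((8+1) / 2^8) ≈ 4.65555e-07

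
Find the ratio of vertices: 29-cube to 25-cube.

The 29-cube has 2^29 = 536870912 vertices. The 25-cube has 2^25 = 33554432 vertices. Ratio: 536870912/33554432 = 16.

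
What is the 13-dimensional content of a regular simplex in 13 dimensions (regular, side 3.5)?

V = (3.5^13 / 13!) · √((13+1) / 2^13) ≈ 7.85187e-05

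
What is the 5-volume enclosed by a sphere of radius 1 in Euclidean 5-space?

Volume = π^{5/2}·(1)^5/Γ(7/2) = 8·π^2/15 ≈ 5.26379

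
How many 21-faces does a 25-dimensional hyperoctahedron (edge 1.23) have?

f_21(25-orthoplex) = 2^22 · (25 choose 22) = 9646899200.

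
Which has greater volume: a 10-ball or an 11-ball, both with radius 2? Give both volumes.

V_10(2) ≈ 2611.37. V_11(2) ≈ 3858.64. The 11-ball is larger.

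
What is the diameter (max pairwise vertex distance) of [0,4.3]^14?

||(4.3,4.3,...,4.3)|| = √(14)·4.3 ≈ 16.0891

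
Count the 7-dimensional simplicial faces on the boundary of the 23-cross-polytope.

Number of 7-faces = 2^(7+1) · C(23,7+1) = 256 · 490314 = 125520384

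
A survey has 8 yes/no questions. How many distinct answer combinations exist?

Number of vertices = 2^8 = 256.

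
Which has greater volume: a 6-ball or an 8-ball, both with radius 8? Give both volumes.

V_6(8) ≈ 1.35468e+06. V_8(8) ≈ 6.80939e+07. The 8-ball is larger.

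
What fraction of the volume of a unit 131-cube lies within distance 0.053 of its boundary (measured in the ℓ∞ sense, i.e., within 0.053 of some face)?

The inner cube has side 1-2·0.053 = 0.894 and volume (0.894)^131 ≈ 4.219e-07, so the shell holds 0.9999995781 of the volume.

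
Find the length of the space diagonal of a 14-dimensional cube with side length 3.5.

The space diagonal of an n-cube of side s is s√n. Here 3.5·√14 ≈ 13.0958.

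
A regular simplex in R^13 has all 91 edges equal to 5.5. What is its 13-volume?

For a regular n-simplex with edge a, V = (a^n / n!)·√((n+1)/2^n). With a=5.5, n=13: V ≈ 0.0279772.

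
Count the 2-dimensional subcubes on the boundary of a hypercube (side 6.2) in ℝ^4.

An n-cube has C(n,k)·2^(n-k) k-faces. Here C(4,2)·2^2 = 6·4 = 24.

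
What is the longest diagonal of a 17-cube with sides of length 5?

Diagonal = √17 · 5 ≈ 20.6155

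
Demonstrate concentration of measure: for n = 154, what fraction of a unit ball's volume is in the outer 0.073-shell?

1 - (1-0.073)^154 ≈ 0.999991 ≈ 99.999148%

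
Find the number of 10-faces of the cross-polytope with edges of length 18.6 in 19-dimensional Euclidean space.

Each 10-face is the convex hull of 11 vertices, one chosen as ±e_i from each of 11 distinct axes: 2^11·C(19,11) = 154791936.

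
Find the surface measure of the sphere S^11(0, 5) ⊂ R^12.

|∂B_12(5)| = 9765625·π^6/12 ≈ 7.82381e+08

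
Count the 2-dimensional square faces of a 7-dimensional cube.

Number of 2-faces = C(7,2) · 2^(7-2) = 21 · 32 = 672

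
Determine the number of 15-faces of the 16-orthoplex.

Each 15-face is the convex hull of 16 vertices, one chosen as ±e_i from each of 16 distinct axes: 2^16·C(16,16) = 65536.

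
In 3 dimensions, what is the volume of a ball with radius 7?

V = 1372·π/3 ≈ 1436.76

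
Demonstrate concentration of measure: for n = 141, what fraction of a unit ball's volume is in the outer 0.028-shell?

1 - (1-0.028)^141 ≈ 0.981763 ≈ 98.18%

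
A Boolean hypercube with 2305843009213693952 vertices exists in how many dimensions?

n = log_2(2305843009213693952) = 61.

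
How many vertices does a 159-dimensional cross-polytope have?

Number of vertices = 2n = 318.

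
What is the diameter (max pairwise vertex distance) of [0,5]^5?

d = √(5² + 5² + ... + 5²) [5 terms] = √(5·5²) = 5√5 ≈ 11.1803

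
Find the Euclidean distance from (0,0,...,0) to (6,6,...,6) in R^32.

||(6,6,...,6)|| = √(32)·6 ≈ 33.9411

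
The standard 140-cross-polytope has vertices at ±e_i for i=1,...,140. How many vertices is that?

The vertices are ±e_1, ..., ±e_140, so there are 2·140 = 280.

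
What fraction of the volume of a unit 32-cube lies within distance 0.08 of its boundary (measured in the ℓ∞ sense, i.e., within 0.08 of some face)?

1 - (1 - 2·0.08)^32 = 1 - 0.84^32 ≈ 0.996225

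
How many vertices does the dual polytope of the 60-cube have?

An n-cross-polytope has 2n vertices; here n = 60, giving 120.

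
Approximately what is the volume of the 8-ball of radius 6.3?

The n-ball volume is π^(n/2)·r^n/Γ(n/2+1). With n=8, r=6.3: V ≈ 1.00719e+07.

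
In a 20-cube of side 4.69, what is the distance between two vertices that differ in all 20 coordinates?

d = √(4.69² + 4.69² + ... + 4.69²) [20 terms] = √(20·4.69²) = 4.69√20 ≈ 20.9743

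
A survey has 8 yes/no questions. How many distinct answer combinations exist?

An n-cube has 2^n vertices; for n = 8 that is 2^8 = 256.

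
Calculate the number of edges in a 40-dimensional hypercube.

Number of 1-faces = C(40,1)·2^(40-1) = 40·549755813888 = 21990232555520.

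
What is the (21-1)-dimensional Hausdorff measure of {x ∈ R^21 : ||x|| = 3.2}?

S = n·V_n(r)/r = 21·V_21(3.2)/3.2 (volume-to-surface relation), giving 3.71336e+09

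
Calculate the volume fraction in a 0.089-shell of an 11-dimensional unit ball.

1 - (1-0.089)^11 ≈ 0.641324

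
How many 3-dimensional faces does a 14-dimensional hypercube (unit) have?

f_3(14-cube) = (14 choose 3) · 2^11 = 745472.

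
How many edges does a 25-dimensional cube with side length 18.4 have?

Number of 1-faces = C(25,1)·2^(25-1) = 25·16777216 = 419430400.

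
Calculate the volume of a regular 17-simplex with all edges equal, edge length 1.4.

Volume = 1.4^17 · √(18/2^17) / 17! ≈ 1.00459e-14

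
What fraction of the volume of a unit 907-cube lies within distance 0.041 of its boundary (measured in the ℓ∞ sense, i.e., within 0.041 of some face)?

The inner cube has side 1-2·0.041 = 0.918 and volume (0.918)^907 ≈ 1.988e-34, so the shell holds 1 - 1.988e-34 of the volume.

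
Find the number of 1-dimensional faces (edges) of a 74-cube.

The 74-cube has n·2^(n-1) = 74·2^73 = 74·9444732965739290427392 = 698910239464707491627008 edges.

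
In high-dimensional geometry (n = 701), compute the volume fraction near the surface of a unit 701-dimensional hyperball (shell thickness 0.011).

1 - (1-0.011)^701 ≈ 0.999571 ≈ 99.9571%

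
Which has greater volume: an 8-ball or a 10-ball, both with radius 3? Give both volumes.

V_8(3.0) ≈ 26629.2. V_10(3.0) ≈ 150585. The 10-ball is larger.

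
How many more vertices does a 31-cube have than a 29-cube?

The 31-cube has 2^31 = 2147483648 vertices. The 29-cube has 2^29 = 536870912 vertices. Difference: 2147483648 - 536870912 = 1610612736.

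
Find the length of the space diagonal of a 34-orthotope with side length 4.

d = √(4² + 4² + ... + 4²) [34 terms] = √(34·4²) = 4√34 ≈ 23.3238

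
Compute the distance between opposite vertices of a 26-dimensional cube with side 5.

Diagonal = √26 · 5 ≈ 25.4951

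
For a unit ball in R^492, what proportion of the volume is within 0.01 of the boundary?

Shell fraction = 1 - (1-0.01)^492 ≈ 0.992879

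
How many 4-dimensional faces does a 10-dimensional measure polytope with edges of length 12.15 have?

Number of 4-faces = C(10,4) · 2^(10-4) = 210 · 64 = 13440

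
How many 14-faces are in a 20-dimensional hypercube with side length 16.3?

f_14(20-cube) = (20 choose 14) · 2^6 = 2480640.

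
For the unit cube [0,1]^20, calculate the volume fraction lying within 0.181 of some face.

1 - (1 - 2·0.181)^20 = 1 - 0.638^20 ≈ 0.999875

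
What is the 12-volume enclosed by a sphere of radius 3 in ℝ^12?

V = 59049·π^6/80 ≈ 709613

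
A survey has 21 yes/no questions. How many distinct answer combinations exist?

Each vertex is a binary string of length 21, so there are 2^21 = 2097152.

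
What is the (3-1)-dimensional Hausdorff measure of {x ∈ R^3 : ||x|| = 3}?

S = n·V_n(r)/r = 3·V_3(3)/3 (volume-to-surface relation), giving 4πr² = 4π·(3)² ≈ 113.097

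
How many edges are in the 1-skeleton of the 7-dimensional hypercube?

Each of the 2^7 = 128 vertices has degree 7; total edges = 7·2^7/2 = 448.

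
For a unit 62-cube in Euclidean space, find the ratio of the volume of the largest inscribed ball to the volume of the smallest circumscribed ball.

The radii are 1/2 and 1√62/2, so the volume ratio is (1/√62)^62 = 62^{-62/2} ≈ 2.72808e-56.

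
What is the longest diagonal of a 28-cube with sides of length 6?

||(6,6,...,6)|| = √(28)·6 ≈ 31.749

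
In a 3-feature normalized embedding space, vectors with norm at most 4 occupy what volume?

The n-ball volume is π^(n/2)·r^n/Γ(n/2+1). With n=3, r=4: V = 256·π/3 ≈ 268.083.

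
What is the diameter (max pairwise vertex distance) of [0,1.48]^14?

||(1.48,1.48,...,1.48)|| = √(14)·1.48 ≈ 5.53765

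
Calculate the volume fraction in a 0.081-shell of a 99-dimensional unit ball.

V(inner)/V(outer) = ((1-0.081)/1)^99 ≈ 0.0002335, so the shell fraction is 0.999767.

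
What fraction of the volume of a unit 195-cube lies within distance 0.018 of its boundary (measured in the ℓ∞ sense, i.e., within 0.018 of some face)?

1 - (1 - 2·0.018)^195 = 1 - 0.964^195 ≈ 0.999215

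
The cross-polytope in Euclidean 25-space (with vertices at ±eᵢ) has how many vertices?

An n-cross-polytope has 2n vertices; here n = 25, giving 50.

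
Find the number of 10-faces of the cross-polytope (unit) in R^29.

f_10(29-orthoplex) = 2^11 · (29 choose 11) = 70855249920.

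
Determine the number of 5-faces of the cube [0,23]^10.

Choose 5 of 10 axes to span the face (C(10,5) = 252 ways), then fix each of the remaining 5 coordinates at one of its two extreme values (2^5 = 32 ways): 252·32 = 8064.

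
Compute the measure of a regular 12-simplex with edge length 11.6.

For a regular n-simplex with edge a, V = (a^n / n!)·√((n+1)/2^n). With a=11.6, n=12: V ≈ 698.153.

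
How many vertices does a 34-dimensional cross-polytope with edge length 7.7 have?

The 34-dimensional cross-polytope has 2n = 2·34 = 68 vertices.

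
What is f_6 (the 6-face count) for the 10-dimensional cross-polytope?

Number of 6-faces = 2^(6+1) · C(10,6+1) = 128 · 120 = 15360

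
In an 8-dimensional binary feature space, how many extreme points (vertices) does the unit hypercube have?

Number of vertices = 2^8 = 256.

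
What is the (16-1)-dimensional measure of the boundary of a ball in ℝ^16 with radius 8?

S = n·V_n(r)/r = 16·V_16(8)/8 (volume-to-surface relation), giving 4398046511104·π^8/315 ≈ 1.32479e+14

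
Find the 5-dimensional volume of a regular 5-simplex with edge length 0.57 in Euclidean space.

Volume = 0.57^5 · √(6/2^5) / 5! ≈ 0.000217117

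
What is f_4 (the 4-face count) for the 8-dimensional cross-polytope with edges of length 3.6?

Number of 4-faces = 2^(4+1) · C(8,4+1) = 32 · 56 = 1792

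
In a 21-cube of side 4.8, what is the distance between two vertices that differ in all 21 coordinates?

The space diagonal of an n-cube of side s is s√n. Here 4.8·√21 ≈ 21.9964.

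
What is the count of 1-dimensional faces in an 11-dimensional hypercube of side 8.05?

Choose 1 of 11 axes to span the face (C(11,1) = 11 ways), then fix each of the remaining 10 coordinates at one of its two extreme values (2^10 = 1024 ways): 11·1024 = 11264.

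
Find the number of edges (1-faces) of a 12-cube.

An n-cube has C(n,k)·2^(n-k) k-faces. Here C(12,1)·2^11 = 12·2048 = 24576.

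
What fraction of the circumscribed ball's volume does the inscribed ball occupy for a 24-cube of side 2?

V_in / V_out = (r_in/r_out)^24 = (1/√24)^24 = 24^(-24/2) ≈ 2.7382e-17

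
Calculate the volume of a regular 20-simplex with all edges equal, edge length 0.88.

Volume = 0.88^20 · √(21/2^20) / 20! ≈ 1.42672e-22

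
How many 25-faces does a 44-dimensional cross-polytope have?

An n-cross-polytope has 2^(k+1)·C(n,k+1) k-faces. Here 2^26·C(44,26) = 67108864·1029530696964 = 69090635526382288896.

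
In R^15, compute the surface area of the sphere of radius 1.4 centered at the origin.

|∂B_15(1.4)| ≈ 635.79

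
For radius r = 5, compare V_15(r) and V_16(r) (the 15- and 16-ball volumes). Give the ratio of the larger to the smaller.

V_15(5) ≈ 1.16407e+10, V_16(5) ≈ 3.59086e+10. The 16-ball is larger by a factor of 3.085.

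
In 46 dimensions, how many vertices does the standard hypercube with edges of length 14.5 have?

The 46-cube has 2^46 = 70368744177664 vertices.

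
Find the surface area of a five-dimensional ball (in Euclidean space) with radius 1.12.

S = n·V_n(r)/r = 5·V_5(1.12)/1.12 (volume-to-surface relation), giving 41.4134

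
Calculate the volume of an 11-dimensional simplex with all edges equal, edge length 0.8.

V = (0.8^11 / 11!) · √((11+1) / 2^11) ≈ 1.64725e-10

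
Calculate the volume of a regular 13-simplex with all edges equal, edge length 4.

Volume = 4^13 · √(14/2^13) / 13! ≈ 0.000445521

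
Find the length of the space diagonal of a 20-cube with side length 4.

The space diagonal of an n-cube of side s is s√n. Here 4·√20 ≈ 17.8885.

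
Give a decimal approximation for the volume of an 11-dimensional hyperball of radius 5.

Volume = π^{11/2}·(5)^11/Γ(13/2) = 625000000·π^5/2079 ≈ 9.19973e+07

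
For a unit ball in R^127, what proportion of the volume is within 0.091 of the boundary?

Shell fraction = 1 - (1-0.091)^127 ≈ 0.999995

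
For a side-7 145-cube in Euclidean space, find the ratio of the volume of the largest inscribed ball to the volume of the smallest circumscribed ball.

The radii are 7/2 and 7√145/2, so the volume ratio is (1/√145)^145 = 145^{-145/2} ≈ 1.99903e-157.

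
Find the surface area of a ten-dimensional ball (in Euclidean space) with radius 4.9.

S_10(4.9) = 2·π^(10/2)·(4.9)^9 / Γ(10/2) ≈ 4.15272e+07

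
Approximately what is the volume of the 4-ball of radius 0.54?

The n-ball volume is π^(n/2)·r^n/Γ(n/2+1). With n=4, r=0.54: V ≈ 0.419609.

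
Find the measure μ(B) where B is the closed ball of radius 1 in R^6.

The n-ball volume is π^(n/2)·r^n/Γ(n/2+1). With n=6, r=1: V = π^3/6 ≈ 5.16771.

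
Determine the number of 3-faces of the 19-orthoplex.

An n-cross-polytope has 2^(k+1)·C(n,k+1) k-faces. Here 2^4·C(19,4) = 16·3876 = 62016.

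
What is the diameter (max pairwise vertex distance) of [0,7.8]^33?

The space diagonal of an n-cube of side s is s√n. Here 7.8·√33 ≈ 44.8076.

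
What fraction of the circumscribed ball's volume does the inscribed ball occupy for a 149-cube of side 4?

The radii are 4/2 and 4√149/2, so the volume ratio is (1/√149)^149 = 149^{-149/2} ≈ 1.25205e-162.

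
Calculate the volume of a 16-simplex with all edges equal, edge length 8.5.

For a regular n-simplex with edge a, V = (a^n / n!)·√((n+1)/2^n). With a=8.5, n=16: V ≈ 0.571568.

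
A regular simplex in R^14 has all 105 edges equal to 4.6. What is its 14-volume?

V_14 = √(15) · 4.6^14 / (14! · 2^(14/2)) ≈ 0.00065923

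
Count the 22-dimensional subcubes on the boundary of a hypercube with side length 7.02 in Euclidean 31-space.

Choose 22 of 31 axes to span the face (C(31,22) = 20160075 ways), then fix each of the remaining 9 coordinates at one of its two extreme values (2^9 = 512 ways): 20160075·512 = 10321958400.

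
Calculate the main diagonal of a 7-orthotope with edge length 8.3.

The space diagonal of an n-cube of side s is s√n. Here 8.3·√7 ≈ 21.9597.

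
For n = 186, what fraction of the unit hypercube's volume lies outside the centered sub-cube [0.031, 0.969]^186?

1 - (1 - 2·0.031)^186 = 1 - 0.938^186 ≈ 0.999993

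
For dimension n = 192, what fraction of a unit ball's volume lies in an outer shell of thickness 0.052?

1 - (1-0.052)^192 ≈ 0.999965 ≈ 99.996475%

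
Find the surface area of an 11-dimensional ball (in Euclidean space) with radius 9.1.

S_11(9.1) = 2·π^(11/2)·(9.1)^10 / Γ(11/2) ≈ 8.0707e+10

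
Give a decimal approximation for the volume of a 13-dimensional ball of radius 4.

V = 8589934592·π^6/135135 ≈ 6.11113e+07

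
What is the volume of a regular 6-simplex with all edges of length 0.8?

Volume = 0.8^6 · √(7/2^6) / 6! ≈ 0.000120411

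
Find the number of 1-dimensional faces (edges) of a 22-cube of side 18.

The 22-cube has n·2^(n-1) = 22·2^21 = 22·2097152 = 46137344 edges.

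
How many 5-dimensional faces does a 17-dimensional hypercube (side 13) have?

Choose 5 of 17 axes to span the face (C(17,5) = 6188 ways), then fix each of the remaining 12 coordinates at one of its two extreme values (2^12 = 4096 ways): 6188·4096 = 25346048.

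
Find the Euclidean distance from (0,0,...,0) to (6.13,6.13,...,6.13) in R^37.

d = √(6.13² + 6.13² + ... + 6.13²) [37 terms] = √(37·6.13²) = 6.13√37 ≈ 37.2873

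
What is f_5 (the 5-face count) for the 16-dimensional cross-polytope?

An n-cross-polytope has 2^(k+1)·C(n,k+1) k-faces. Here 2^6·C(16,6) = 64·8008 = 512512.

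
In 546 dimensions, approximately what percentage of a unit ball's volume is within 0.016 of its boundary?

1 - (1-0.016)^546 ≈ 0.99985 ≈ 99.9850%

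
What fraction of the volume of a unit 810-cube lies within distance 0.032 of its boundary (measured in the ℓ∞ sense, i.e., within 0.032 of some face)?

The inner cube has side 1-2·0.032 = 0.936 and volume (0.936)^810 ≈ 5.413e-24, so the shell holds 1 - 5.413e-24 of the volume.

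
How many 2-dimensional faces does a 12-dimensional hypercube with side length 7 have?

Number of 2-faces = C(12,2) · 2^(12-2) = 66 · 1024 = 67584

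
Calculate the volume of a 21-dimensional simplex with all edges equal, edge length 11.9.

V_21 = √(22) · 11.9^21 / (21! · 2^(21/2)) ≈ 2.44646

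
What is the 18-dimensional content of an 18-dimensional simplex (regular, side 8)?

V = (8^18 / 18!) · √((18+1) / 2^18) ≈ 0.0239544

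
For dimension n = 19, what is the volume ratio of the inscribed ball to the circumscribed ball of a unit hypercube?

V_in / V_out = (r_in/r_out)^19 = (1/√19)^19 = 19^(-19/2) ≈ 7.10953e-13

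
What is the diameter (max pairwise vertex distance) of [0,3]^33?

The space diagonal of an n-cube of side s is s√n. Here 3·√33 ≈ 17.2337.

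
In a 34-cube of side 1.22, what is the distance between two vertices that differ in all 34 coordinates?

The space diagonal of an n-cube of side s is s√n. Here 1.22·√34 ≈ 7.11376.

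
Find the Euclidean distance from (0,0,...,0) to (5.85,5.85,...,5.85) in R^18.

The space diagonal of an n-cube of side s is s√n. Here 5.85·√18 ≈ 24.8194.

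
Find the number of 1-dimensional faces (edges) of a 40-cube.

Each of the 2^40 = 1099511627776 vertices has degree 40; total edges = 40·2^40/2 = 21990232555520.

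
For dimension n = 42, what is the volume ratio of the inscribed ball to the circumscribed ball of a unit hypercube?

Volume scales as r^n, and r_in/r_out = 1/√42, giving (1/√42)^42 ≈ 8.1614e-35.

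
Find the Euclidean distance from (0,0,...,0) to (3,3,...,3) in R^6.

d = √(3² + 3² + ... + 3²) [6 terms] = √(6·3²) = 3√6 ≈ 7.34847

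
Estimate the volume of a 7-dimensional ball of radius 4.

V_7(4) = π^(7/2) · (4)^7 / Γ(7/2 + 1) = 262144·π^3/105 ≈ 77410.6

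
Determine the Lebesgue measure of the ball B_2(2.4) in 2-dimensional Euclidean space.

The n-ball volume is π^(n/2)·r^n/Γ(n/2+1). With n=2, r=2.4: V ≈ 18.0956.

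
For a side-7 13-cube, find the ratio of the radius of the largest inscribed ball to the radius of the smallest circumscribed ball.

r_in / r_out = (7/2) / (7√13/2) = 1/√13 ≈ 0.27735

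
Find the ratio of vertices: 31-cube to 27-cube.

The 31-cube has 2^31 = 2147483648 vertices. The 27-cube has 2^27 = 134217728 vertices. Ratio: 2147483648/134217728 = 16.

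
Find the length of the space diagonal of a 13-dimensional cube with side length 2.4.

The space diagonal of an n-cube of side s is s√n. Here 2.4·√13 ≈ 8.65332.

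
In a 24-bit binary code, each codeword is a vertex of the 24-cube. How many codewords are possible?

An n-cube has 2^n vertices; for n = 24 that is 2^24 = 16777216.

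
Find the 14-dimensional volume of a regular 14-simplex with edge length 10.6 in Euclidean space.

For a regular n-simplex with edge a, V = (a^n / n!)·√((n+1)/2^n). With a=10.6, n=14: V ≈ 78.471.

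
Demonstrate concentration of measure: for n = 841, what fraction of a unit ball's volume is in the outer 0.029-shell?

1 - (1-0.029)^841 ≈ 1 - 1.784e-11 ≈ (100 - 1.78e-09)%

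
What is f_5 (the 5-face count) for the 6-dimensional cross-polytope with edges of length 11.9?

Each 5-face is the convex hull of 6 vertices, one chosen as ±e_i from each of 6 distinct axes: 2^6·C(6,6) = 64.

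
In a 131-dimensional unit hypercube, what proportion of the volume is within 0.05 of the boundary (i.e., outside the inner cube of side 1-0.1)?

Shell fraction = 1 - (1-0.1)^131 ≈ 0.9999989866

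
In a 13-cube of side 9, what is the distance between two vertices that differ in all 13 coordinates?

Diagonal = √13 · 9 ≈ 32.45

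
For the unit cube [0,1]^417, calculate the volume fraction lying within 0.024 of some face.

1 - (1 - 2·0.024)^417 = 1 - 0.952^417 ≈ 0.9999999988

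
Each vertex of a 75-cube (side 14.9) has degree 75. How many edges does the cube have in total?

An n-cube has n·2^(n-1) edges. With n = 75: 75·18889465931478580854784 = 1416709944860893564108800.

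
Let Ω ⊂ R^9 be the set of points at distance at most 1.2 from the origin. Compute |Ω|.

V_9(1.2) = π^(9/2) · (1.2)^9 / Γ(9/2 + 1) ≈ 17.0196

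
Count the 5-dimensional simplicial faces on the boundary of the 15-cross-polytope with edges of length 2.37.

Number of 5-faces = 2^(5+1) · C(15,5+1) = 64 · 5005 = 320320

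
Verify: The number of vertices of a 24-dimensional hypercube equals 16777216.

True. The 24-cube has 2^24 = 16777216 vertices.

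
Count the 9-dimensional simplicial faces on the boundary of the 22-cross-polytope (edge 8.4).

Number of 9-faces = 2^(9+1) · C(22,9+1) = 1024 · 646646 = 662165504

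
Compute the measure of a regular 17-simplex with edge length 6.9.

For a regular n-simplex with edge a, V = (a^n / n!)·√((n+1)/2^n). With a=6.9, n=17: V ≈ 0.00600133.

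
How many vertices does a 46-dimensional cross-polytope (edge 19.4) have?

The 46-dimensional cross-polytope has 2n = 2·46 = 92 vertices.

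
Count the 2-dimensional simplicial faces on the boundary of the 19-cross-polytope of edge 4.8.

An n-cross-polytope has 2^(k+1)·C(n,k+1) k-faces. Here 2^3·C(19,3) = 8·969 = 7752.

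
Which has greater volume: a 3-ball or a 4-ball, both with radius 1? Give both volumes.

V_3(1) ≈ 4.18879. V_4(1) ≈ 4.9348. The 4-ball is larger.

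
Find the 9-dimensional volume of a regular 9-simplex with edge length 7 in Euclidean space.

V_9 = √(10) · 7^9 / (9! · 2^(9/2)) ≈ 15.5412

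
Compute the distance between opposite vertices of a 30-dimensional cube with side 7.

d = √(7² + 7² + ... + 7²) [30 terms] = √(30·7²) = 7√30 ≈ 38.3406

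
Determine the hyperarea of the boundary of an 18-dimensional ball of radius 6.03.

The surface area of an n-ball is 2π^(n/2) r^(n-1) / Γ(n/2). For n=18, r=6.03: 2.72429e+13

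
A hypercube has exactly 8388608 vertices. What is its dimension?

The n-cube has 2^n vertices, and 8388608 = 2^23, so n = 23.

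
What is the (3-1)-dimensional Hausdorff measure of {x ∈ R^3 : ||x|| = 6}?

The surface area of an n-ball is 2π^(n/2) r^(n-1) / Γ(n/2). For n=3, r=6: 4πr² = 4π·(6)² ≈ 452.389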